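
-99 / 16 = -6.19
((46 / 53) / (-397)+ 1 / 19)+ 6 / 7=2539843 / 2798453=0.91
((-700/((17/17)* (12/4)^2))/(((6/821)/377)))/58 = -69176.85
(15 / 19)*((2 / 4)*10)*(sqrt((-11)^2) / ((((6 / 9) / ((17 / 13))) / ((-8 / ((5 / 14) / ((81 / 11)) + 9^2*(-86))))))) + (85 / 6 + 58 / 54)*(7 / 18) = 11426078205563 / 1896516908676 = 6.02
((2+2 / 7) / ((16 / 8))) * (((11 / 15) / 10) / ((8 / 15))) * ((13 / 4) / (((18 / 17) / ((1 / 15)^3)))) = 2431 / 17010000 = 0.00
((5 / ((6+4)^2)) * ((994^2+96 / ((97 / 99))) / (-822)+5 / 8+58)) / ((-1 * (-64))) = -0.89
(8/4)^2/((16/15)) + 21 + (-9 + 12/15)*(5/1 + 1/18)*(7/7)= -3007/180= -16.71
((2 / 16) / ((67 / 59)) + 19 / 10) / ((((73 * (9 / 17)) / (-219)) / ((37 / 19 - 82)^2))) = -70620871113 / 967480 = -72994.66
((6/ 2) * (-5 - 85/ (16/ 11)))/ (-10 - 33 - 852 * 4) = 15/ 272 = 0.06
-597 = -597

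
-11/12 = -0.92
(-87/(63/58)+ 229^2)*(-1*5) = -5497895/21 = -261804.52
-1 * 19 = -19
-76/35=-2.17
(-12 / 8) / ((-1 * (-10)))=-3 / 20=-0.15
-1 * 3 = -3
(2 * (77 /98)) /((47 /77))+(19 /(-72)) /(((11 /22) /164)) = -35524 /423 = -83.98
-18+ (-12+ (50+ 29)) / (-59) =-1129 / 59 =-19.14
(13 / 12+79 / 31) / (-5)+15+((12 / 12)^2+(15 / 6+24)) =77699 / 1860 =41.77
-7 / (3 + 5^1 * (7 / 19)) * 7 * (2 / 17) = -931 / 782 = -1.19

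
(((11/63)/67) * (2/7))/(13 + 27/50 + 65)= 100/10548279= 0.00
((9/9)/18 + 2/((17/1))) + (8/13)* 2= 5585/3978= 1.40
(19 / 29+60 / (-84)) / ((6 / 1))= -2 / 203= -0.01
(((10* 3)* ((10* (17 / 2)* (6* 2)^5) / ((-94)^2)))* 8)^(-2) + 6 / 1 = 9662823860802319681 / 1610470643466240000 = 6.00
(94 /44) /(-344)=-47 /7568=-0.01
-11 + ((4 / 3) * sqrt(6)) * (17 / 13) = -11 + 68 * sqrt(6) / 39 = -6.73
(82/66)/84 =41/2772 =0.01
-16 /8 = -2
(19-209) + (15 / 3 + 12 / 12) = -184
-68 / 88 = -17 / 22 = -0.77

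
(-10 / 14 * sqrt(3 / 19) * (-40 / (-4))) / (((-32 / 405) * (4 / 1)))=10125 * sqrt(57) / 8512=8.98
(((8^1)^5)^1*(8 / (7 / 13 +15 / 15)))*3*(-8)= -20447232 / 5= -4089446.40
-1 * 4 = -4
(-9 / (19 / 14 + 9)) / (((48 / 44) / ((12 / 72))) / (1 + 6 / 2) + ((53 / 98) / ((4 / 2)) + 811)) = -90552 / 84710305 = -0.00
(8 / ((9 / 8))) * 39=832 / 3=277.33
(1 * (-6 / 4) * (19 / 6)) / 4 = -19 / 16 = -1.19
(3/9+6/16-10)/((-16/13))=2899/384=7.55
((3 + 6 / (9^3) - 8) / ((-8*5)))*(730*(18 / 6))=88549 / 324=273.30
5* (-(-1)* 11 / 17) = 55 / 17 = 3.24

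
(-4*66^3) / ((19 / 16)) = -18399744 / 19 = -968407.58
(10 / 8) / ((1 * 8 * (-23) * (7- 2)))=-1 / 736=-0.00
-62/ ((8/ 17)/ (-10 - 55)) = 34255/ 4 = 8563.75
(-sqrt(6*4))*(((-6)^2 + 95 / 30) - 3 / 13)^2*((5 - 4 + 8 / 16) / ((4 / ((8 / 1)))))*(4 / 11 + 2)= -9223369*sqrt(6) / 429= -52663.28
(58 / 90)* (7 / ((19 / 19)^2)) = 203 / 45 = 4.51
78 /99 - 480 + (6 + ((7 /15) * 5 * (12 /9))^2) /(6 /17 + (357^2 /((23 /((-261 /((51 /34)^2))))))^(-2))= -1106835075916644358 /2545687627333521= -434.79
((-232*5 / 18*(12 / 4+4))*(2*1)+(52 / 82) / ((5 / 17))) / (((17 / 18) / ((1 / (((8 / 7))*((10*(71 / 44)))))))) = -63933947 / 1237175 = -51.68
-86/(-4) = 43/2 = 21.50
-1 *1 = -1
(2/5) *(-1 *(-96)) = 192/5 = 38.40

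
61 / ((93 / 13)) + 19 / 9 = 2968 / 279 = 10.64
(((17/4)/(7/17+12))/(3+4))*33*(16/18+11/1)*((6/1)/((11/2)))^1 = 30923/1477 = 20.94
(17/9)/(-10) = -17/90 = -0.19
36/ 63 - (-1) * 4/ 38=0.68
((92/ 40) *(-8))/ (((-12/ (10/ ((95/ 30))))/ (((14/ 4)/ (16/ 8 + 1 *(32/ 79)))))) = 12719/ 1805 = 7.05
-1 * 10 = -10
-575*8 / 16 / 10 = -115 / 4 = -28.75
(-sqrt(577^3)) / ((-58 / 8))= 2308*sqrt(577) / 29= 1911.73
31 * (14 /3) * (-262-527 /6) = -455483 /9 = -50609.22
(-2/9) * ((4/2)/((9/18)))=-8/9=-0.89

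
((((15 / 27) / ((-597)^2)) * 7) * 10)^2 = 122500 / 10289217397761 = 0.00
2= 2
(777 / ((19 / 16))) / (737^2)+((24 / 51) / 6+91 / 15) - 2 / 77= 112746103069 / 18421576635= 6.12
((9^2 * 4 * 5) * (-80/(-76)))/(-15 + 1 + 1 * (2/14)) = -226800/1843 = -123.06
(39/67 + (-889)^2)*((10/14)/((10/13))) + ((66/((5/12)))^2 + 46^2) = 8923623141/11725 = 761076.60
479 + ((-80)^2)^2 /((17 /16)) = 655368143 /17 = 38551067.24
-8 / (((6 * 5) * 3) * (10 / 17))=-34 / 225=-0.15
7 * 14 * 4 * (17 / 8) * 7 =5831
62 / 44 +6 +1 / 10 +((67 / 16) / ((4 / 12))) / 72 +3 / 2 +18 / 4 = 288997 / 21120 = 13.68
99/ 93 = 33/ 31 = 1.06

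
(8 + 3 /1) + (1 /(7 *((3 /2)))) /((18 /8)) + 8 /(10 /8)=16483 /945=17.44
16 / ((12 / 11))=44 / 3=14.67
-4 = -4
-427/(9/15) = -2135/3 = -711.67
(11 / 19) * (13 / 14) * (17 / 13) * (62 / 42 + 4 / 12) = 187 / 147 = 1.27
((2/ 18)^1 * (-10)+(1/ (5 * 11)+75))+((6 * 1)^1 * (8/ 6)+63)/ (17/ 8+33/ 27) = 11347184/ 119295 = 95.12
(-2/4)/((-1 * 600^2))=1/720000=0.00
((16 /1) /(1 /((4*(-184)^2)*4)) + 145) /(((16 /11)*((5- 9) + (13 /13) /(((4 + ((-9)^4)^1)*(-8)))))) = -625907697415 /420162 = -1489681.83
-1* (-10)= 10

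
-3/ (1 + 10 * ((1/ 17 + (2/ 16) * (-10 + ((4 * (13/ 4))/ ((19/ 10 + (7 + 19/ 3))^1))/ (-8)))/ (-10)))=-745824/ 548059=-1.36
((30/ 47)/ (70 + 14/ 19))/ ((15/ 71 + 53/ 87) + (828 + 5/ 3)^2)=1760445/ 134292739643104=0.00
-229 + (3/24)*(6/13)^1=-11905/52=-228.94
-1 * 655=-655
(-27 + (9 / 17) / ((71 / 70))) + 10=-19889 / 1207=-16.48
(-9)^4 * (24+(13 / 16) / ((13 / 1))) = 2525985 / 16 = 157874.06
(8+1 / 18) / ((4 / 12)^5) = 3915 / 2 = 1957.50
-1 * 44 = -44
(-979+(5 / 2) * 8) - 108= -1067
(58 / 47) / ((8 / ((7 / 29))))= 7 / 188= 0.04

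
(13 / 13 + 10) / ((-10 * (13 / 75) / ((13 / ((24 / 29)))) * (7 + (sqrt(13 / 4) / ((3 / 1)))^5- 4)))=-18083165760 / 543824291 + 131003730 * sqrt(13) / 543824291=-32.38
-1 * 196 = -196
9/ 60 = 0.15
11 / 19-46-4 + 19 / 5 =-4334 / 95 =-45.62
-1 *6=-6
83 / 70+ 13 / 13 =153 / 70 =2.19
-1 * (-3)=3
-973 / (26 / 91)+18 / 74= -251989 / 74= -3405.26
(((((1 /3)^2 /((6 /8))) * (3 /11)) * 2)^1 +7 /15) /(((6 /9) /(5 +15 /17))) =2710 /561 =4.83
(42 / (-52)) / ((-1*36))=7 / 312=0.02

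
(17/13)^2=289/169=1.71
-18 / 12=-3 / 2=-1.50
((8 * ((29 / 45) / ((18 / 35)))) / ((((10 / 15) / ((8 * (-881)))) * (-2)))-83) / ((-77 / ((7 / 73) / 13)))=-1428503 / 281853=-5.07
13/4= 3.25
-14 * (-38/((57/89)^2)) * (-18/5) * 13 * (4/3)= -23065952/285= -80933.16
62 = 62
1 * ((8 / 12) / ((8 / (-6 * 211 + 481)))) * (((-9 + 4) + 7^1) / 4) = -785 / 24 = -32.71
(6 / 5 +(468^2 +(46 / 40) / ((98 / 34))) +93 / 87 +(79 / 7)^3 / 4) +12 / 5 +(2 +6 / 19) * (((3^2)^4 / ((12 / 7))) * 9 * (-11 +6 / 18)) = -596716745638 / 944965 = -631469.68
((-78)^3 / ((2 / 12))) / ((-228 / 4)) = 949104 / 19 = 49952.84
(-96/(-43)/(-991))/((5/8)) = -768/213065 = -0.00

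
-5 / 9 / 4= -5 / 36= -0.14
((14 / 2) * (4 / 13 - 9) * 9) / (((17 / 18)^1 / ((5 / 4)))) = -320355 / 442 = -724.79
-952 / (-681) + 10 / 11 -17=-110065 / 7491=-14.69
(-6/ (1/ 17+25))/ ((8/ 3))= -51/ 568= -0.09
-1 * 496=-496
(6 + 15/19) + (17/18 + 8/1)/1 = 5381/342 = 15.73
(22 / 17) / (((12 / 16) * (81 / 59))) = 5192 / 4131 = 1.26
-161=-161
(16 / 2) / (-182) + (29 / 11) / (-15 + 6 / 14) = -22961 / 102102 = -0.22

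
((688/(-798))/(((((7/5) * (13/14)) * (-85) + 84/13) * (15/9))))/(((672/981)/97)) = 17730921/25183550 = 0.70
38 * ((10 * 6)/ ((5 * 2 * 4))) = 57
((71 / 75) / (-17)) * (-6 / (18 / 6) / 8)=71 / 5100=0.01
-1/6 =-0.17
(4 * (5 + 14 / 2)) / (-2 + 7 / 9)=-432 / 11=-39.27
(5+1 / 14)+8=13.07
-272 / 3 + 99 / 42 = -88.31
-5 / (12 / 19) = -95 / 12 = -7.92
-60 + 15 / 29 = -1725 / 29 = -59.48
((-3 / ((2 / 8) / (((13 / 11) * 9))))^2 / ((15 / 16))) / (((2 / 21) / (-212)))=-23402276352 / 605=-38681448.52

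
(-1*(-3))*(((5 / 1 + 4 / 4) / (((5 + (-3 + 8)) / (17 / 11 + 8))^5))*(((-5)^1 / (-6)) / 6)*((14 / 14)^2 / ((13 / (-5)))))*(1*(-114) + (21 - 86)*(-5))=-21543632775 / 133994432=-160.78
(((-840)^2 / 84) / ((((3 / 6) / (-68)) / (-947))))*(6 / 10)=649111680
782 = 782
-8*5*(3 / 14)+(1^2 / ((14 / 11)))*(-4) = -82 / 7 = -11.71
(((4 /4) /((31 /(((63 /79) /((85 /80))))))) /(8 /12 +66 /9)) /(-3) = -42 /41633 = -0.00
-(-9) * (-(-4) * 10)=360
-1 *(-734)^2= -538756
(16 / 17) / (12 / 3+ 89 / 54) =864 / 5185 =0.17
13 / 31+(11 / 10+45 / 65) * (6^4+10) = 4717464 / 2015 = 2341.17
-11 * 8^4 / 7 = -45056 / 7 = -6436.57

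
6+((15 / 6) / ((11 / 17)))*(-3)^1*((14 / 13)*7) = -11637 / 143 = -81.38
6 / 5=1.20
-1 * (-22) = 22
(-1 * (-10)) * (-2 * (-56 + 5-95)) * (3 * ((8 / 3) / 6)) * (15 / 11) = 58400 / 11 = 5309.09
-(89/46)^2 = -7921/2116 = -3.74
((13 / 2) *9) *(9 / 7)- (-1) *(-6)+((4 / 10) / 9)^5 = 69.21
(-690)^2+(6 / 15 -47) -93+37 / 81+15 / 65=475961.09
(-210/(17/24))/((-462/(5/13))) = 600/2431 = 0.25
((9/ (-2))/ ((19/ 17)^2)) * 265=-689265/ 722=-954.66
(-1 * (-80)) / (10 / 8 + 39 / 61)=19520 / 461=42.34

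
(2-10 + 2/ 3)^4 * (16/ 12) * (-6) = -1874048/ 81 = -23136.40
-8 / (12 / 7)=-4.67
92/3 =30.67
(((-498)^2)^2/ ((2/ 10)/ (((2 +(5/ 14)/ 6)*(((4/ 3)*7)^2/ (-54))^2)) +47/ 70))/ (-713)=-291976286842033920/ 2398887787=-121713190.76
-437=-437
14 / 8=7 / 4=1.75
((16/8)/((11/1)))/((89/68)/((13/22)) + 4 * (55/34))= 884/42229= 0.02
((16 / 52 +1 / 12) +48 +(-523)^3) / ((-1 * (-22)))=-2028788773 / 312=-6502528.12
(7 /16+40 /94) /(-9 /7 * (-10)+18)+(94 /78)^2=40635799 /27451008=1.48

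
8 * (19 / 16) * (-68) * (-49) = 31654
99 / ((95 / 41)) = 4059 / 95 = 42.73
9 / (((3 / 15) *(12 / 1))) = 15 / 4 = 3.75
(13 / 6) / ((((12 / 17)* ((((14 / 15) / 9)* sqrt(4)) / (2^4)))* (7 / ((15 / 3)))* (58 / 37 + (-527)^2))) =613275 / 1007051038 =0.00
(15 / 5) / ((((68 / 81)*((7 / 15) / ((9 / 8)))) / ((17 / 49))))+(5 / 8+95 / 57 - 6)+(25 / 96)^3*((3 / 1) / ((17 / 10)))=-591874741 / 859815936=-0.69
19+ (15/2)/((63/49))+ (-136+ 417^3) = 435069611/6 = 72511601.83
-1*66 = -66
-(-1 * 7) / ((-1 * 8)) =-7 / 8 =-0.88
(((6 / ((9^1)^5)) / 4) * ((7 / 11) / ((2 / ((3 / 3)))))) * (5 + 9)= 49 / 433026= 0.00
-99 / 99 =-1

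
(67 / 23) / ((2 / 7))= 469 / 46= 10.20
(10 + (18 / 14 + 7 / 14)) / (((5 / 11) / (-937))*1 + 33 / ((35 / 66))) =8503275 / 44896942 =0.19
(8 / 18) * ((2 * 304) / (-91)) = -2432 / 819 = -2.97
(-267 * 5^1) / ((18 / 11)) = -4895 / 6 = -815.83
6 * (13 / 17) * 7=546 / 17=32.12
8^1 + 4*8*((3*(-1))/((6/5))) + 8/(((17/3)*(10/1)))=-6108/85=-71.86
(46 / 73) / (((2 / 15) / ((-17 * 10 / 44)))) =-29325 / 1606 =-18.26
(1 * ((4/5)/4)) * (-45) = -9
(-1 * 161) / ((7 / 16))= -368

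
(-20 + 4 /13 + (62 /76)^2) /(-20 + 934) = -357171 /17157608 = -0.02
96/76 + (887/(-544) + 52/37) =396983/382432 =1.04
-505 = -505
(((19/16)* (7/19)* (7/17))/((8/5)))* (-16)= -245/136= -1.80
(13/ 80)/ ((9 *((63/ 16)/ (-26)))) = -338/ 2835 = -0.12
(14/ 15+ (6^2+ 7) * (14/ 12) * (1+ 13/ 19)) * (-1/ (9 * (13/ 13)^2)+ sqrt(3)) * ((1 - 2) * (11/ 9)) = 267806/ 23085 - 267806 * sqrt(3)/ 2565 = -169.24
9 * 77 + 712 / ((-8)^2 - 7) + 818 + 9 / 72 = 1523.62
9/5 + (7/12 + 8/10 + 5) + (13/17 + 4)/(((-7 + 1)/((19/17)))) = 126509/17340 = 7.30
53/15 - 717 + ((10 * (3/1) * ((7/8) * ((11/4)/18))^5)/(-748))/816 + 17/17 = -2088790063546901511967/2931772335838986240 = -712.47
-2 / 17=-0.12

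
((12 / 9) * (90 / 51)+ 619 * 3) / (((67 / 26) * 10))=72.15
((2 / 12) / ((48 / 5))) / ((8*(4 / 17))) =0.01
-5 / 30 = -0.17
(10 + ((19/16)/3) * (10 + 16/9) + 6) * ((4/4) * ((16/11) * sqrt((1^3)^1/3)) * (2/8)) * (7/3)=31241 * sqrt(3)/5346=10.12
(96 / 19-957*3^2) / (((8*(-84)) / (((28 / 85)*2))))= 54517 / 6460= 8.44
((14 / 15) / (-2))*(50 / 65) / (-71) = 14 / 2769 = 0.01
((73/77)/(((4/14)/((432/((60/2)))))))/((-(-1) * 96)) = 219/440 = 0.50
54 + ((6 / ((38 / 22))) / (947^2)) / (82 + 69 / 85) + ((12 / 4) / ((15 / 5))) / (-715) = 4630768578506771 / 85757194715335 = 54.00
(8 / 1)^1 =8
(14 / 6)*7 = 49 / 3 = 16.33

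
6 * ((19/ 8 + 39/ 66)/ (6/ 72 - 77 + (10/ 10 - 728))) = -2349/ 106117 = -0.02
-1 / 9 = -0.11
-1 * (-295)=295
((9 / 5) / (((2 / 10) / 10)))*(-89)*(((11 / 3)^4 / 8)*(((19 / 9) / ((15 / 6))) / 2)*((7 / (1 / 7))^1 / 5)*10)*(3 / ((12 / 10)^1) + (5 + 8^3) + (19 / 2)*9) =-733948864495 / 162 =-4530548546.27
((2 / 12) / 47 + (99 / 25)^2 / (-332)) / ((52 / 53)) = -67744123 / 1521390000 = -0.04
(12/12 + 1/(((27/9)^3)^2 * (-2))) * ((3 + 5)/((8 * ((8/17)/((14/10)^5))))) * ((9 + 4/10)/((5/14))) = 136960259807/455625000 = 300.60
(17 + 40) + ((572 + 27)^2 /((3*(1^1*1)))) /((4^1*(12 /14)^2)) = 17605873 /432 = 40754.34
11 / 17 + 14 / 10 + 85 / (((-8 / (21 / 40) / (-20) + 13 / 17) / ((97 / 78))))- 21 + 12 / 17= 12284101 / 240890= 50.99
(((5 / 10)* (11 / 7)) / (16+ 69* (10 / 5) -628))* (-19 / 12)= 209 / 79632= 0.00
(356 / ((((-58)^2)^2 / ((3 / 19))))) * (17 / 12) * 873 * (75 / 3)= 33021225 / 215013424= 0.15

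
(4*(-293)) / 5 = -1172 / 5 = -234.40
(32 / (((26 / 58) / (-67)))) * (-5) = 310880 / 13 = 23913.85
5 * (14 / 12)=35 / 6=5.83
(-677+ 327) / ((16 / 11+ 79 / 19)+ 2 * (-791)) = 14630 / 65893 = 0.22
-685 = -685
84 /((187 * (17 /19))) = 1596 /3179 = 0.50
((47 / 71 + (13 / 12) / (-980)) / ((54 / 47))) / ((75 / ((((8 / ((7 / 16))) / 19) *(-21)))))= -103737836 / 669272625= -0.16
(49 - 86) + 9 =-28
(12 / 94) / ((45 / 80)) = 32 / 141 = 0.23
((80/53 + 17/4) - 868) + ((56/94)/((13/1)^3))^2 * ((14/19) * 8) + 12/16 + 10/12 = -55445559873595427/64422348171402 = -860.66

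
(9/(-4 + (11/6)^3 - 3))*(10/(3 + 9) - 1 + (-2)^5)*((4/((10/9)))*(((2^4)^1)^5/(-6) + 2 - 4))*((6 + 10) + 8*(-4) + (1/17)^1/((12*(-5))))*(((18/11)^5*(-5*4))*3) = -6066493653457384210944/2477769635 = -2448368713444.74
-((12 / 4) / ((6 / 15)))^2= -56.25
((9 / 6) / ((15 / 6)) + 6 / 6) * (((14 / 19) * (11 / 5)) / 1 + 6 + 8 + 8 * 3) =30112 / 475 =63.39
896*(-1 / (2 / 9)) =-4032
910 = 910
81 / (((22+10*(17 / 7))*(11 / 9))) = 63 / 44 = 1.43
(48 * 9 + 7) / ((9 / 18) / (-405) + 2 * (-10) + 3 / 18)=-177795 / 8033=-22.13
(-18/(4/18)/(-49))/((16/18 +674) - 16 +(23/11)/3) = 8019/3199651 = 0.00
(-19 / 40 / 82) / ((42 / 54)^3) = -13851 / 1125040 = -0.01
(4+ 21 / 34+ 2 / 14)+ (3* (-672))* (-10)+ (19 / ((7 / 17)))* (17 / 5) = 20321.65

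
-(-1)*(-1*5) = -5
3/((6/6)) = 3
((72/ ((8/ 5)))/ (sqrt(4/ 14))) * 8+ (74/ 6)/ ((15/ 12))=148/ 15+ 180 * sqrt(14)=683.36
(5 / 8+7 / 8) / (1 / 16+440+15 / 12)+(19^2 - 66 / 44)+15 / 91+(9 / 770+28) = 13700726701 / 35340305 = 387.68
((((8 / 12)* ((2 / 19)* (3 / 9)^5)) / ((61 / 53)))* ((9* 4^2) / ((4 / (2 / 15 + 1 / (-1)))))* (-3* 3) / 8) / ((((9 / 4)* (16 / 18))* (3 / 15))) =0.02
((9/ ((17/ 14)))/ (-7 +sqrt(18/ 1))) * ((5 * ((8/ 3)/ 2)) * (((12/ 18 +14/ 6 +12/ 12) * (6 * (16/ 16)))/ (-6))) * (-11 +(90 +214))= 2953440 * sqrt(2)/ 527 +6891360/ 527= 21002.19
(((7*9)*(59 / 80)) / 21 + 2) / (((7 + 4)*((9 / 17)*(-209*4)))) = -0.00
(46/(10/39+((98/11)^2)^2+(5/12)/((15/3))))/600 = 4377659/359742981725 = 0.00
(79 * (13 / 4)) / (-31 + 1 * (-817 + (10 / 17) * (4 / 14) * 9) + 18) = -122213 / 394360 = -0.31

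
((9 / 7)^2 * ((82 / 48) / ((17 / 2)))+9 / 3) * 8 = 22206 / 833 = 26.66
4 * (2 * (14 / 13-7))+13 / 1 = -447 / 13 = -34.38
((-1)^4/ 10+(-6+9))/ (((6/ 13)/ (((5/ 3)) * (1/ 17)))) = 403/ 612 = 0.66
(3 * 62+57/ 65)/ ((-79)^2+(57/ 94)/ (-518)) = 591461724/ 19752636475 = 0.03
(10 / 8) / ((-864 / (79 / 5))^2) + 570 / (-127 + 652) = 113511079 / 104509440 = 1.09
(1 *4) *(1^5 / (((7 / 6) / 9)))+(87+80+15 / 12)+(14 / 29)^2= 4694063 / 23548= 199.34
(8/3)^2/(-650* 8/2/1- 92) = -16/6057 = -0.00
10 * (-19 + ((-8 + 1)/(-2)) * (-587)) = -20735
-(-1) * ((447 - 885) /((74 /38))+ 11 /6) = -49525 /222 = -223.09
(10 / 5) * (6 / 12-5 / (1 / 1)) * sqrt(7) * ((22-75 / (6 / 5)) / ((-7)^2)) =729 * sqrt(7) / 98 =19.68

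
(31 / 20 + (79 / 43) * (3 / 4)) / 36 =1259 / 15480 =0.08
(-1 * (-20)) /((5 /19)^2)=1444 /5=288.80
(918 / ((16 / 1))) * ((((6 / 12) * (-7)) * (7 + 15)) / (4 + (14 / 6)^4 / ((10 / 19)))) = -14313915 / 195436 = -73.24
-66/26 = -33/13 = -2.54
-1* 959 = -959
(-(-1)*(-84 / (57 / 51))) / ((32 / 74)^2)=-488733 / 1216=-401.92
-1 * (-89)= 89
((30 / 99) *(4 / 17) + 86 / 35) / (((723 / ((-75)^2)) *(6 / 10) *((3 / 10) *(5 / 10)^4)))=1748.58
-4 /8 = -1 /2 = -0.50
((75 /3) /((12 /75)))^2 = 390625 /16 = 24414.06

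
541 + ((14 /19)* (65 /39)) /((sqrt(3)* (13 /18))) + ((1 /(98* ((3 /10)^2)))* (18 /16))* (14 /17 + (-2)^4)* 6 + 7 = 140* sqrt(3) /247 + 467209 /833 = 561.86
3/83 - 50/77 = -3919/6391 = -0.61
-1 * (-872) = 872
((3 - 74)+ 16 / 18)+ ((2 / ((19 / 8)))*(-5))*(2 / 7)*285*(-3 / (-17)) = -139889 / 1071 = -130.62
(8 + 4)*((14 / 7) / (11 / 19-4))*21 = -9576 / 65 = -147.32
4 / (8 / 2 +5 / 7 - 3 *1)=7 / 3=2.33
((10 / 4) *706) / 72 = 1765 / 72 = 24.51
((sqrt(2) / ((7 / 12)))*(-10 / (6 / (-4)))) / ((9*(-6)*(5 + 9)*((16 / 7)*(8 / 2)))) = -5*sqrt(2) / 3024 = -0.00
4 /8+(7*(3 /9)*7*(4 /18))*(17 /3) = 3413 /162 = 21.07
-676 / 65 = -52 / 5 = -10.40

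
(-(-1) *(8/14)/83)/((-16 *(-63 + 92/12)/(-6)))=-9/192892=-0.00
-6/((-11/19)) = 114/11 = 10.36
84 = 84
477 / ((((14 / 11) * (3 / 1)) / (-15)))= -26235 / 14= -1873.93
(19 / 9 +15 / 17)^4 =44000935696 / 547981281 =80.30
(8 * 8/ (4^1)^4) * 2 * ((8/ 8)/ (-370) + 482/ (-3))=-178343/ 2220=-80.33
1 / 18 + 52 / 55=1.00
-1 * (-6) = 6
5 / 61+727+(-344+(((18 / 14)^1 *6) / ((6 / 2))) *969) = 1227538 / 427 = 2874.80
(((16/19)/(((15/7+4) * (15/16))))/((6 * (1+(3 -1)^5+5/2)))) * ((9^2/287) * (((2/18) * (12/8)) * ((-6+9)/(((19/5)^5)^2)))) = 2250000000/14581435177066766887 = 0.00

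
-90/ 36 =-2.50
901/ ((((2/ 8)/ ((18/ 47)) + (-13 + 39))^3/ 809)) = 272063826432/ 7066834559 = 38.50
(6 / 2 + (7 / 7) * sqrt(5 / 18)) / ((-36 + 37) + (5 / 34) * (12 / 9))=17 * sqrt(10) / 122 + 153 / 61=2.95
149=149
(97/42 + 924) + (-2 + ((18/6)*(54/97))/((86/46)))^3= 2818967307359323/3047683472862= 924.95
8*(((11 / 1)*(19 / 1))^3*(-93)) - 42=-6792220818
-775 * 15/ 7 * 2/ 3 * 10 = -77500/ 7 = -11071.43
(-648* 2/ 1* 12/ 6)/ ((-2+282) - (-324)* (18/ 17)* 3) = -2754/ 1391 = -1.98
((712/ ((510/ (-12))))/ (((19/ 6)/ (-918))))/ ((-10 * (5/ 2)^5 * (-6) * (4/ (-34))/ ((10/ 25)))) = -20915712/ 7421875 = -2.82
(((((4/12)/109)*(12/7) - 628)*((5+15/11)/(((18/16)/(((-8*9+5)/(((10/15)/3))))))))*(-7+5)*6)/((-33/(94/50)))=79808256/109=732185.83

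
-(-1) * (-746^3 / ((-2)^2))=-103790234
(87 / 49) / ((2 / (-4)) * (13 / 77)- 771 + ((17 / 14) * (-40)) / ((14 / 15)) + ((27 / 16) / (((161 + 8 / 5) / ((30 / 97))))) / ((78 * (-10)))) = -10465170144 / 4851645248239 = -0.00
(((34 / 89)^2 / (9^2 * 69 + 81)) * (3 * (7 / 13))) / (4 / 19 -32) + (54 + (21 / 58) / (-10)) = 13139974687901 / 243496134180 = 53.96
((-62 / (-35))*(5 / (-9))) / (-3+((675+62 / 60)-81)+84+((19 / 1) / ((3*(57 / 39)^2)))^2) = -223820 / 155749531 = -0.00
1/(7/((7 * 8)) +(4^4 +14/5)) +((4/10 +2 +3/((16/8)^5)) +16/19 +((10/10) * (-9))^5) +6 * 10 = -1857180029983/31485280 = -58985.66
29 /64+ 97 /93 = 8905 /5952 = 1.50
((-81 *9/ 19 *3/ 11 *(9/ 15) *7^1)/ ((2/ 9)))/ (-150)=137781/ 104500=1.32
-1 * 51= -51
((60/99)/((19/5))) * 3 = 100/209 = 0.48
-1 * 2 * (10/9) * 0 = 0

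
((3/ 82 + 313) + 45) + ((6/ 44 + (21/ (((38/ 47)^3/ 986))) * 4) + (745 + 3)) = 488192508425/ 3093409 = 157816.99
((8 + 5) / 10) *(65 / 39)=13 / 6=2.17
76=76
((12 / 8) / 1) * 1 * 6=9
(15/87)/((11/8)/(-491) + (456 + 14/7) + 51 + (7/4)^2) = 39280/116659489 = 0.00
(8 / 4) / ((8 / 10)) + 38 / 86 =253 / 86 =2.94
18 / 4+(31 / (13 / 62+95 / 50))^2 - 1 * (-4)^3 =60825323 / 213858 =284.42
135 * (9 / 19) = 1215 / 19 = 63.95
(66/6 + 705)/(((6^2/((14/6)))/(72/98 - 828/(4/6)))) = -1209682/21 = -57603.90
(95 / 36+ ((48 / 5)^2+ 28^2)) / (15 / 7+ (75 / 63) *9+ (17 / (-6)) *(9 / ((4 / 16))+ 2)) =-5536433 / 597300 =-9.27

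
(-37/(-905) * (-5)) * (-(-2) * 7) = -518/181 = -2.86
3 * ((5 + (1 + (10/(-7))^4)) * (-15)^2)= 16474050/2401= 6861.33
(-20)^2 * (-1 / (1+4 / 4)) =-200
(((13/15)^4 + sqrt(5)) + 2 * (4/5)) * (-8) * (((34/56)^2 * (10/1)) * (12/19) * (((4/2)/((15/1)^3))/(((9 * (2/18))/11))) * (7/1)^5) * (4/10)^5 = -279141632 * sqrt(5)/13359375-30583036343552/676318359375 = -91.94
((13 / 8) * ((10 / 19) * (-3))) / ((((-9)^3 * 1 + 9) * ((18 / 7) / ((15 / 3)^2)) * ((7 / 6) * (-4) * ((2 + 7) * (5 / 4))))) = -0.00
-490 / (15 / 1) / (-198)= 49 / 297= 0.16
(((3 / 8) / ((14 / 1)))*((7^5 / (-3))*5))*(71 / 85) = -170471 / 272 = -626.73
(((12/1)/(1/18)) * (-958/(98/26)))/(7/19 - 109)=1064817/2107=505.37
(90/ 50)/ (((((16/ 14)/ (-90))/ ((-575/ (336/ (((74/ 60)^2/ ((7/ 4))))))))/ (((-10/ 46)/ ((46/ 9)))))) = -184815/ 20608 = -8.97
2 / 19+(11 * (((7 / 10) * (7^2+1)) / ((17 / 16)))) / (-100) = -5682 / 1615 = -3.52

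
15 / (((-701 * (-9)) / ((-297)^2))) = 147015 / 701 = 209.72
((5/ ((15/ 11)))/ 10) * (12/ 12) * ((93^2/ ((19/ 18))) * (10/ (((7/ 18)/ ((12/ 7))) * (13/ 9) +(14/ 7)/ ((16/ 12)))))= 100881936/ 6137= 16438.31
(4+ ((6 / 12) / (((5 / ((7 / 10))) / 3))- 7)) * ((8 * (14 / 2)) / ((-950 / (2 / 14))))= 279 / 11875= 0.02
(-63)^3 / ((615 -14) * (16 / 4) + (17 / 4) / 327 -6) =-327061476 / 3136601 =-104.27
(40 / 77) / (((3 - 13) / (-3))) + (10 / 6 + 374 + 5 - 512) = -30302 / 231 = -131.18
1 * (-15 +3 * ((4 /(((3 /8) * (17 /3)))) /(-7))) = -1881 /119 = -15.81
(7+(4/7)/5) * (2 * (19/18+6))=100.39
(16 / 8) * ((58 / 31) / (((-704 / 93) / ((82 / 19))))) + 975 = 1626633 / 1672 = 972.87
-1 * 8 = -8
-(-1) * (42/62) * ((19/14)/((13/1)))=57/806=0.07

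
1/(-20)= -1/20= -0.05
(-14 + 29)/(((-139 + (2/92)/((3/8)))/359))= -371565/9587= -38.76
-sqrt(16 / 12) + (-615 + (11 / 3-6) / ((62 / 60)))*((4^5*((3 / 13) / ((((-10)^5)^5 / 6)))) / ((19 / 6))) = -1.15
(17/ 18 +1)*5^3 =4375/ 18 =243.06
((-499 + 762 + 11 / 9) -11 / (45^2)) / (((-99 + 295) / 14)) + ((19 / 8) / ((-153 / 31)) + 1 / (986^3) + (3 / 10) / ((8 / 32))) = 66551784915013 / 3396986500950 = 19.59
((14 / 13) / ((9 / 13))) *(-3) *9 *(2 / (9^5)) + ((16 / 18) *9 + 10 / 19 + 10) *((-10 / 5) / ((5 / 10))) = -27714196 / 373977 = -74.11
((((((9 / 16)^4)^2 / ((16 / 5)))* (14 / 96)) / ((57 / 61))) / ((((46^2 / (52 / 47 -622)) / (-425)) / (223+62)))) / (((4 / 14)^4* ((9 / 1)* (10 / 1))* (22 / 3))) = 152041306547986907625 / 38490717902763720704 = 3.95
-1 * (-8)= 8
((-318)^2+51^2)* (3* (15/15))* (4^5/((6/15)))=796608000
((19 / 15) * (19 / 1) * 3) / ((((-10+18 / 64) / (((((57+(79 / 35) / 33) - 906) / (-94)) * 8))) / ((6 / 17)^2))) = -543692199936 / 8131802525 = -66.86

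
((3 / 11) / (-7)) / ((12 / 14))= -1 / 22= -0.05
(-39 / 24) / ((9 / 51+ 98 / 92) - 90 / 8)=5083 / 31306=0.16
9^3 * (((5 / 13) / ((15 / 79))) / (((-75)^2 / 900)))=76788 / 325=236.27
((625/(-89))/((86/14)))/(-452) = 4375/1729804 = 0.00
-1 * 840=-840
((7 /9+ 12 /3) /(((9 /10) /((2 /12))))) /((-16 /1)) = -215 /3888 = -0.06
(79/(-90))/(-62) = 79/5580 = 0.01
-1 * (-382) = 382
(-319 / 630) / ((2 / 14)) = -319 / 90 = -3.54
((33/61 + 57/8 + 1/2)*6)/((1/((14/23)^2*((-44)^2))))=1134099120/32269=35145.16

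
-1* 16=-16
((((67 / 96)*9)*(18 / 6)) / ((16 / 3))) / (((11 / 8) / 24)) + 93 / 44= 5613 / 88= 63.78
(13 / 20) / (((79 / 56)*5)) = 182 / 1975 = 0.09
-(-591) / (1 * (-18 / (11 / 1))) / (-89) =2167 / 534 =4.06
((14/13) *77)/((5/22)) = 23716/65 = 364.86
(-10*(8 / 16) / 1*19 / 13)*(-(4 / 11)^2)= 1520 / 1573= 0.97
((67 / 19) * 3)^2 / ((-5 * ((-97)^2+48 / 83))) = -3353283 / 1409695975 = -0.00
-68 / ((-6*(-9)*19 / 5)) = -170 / 513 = -0.33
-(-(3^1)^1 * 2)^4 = -1296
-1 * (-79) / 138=79 / 138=0.57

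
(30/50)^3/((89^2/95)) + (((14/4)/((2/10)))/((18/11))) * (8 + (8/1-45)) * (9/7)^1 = -315847823/792100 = -398.75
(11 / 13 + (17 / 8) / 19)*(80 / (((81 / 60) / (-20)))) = -2524000 / 2223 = -1135.40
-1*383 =-383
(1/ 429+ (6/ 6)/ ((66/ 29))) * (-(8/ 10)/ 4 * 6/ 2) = -379/ 1430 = -0.27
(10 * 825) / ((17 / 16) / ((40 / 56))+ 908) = 9.07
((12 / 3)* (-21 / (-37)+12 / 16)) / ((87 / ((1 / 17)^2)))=65 / 310097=0.00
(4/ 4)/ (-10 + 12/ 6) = -1/ 8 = -0.12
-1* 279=-279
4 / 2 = 2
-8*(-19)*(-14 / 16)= -133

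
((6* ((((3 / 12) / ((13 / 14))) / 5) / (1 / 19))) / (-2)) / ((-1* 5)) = 399 / 650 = 0.61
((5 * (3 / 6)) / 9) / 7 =5 / 126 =0.04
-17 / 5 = -3.40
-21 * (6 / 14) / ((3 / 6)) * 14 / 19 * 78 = -19656 / 19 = -1034.53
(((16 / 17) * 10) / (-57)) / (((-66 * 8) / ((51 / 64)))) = 5 / 20064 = 0.00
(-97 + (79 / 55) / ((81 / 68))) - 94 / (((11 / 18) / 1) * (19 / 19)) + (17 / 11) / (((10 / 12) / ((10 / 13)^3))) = -2434852531 / 9787635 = -248.77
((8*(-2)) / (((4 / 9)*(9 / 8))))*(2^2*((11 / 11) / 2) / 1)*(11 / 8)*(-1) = 88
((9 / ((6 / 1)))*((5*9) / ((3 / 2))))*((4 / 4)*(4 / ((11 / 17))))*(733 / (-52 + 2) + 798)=11985102 / 55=217910.95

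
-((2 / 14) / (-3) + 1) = -20 / 21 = -0.95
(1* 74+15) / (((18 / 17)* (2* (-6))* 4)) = -1.75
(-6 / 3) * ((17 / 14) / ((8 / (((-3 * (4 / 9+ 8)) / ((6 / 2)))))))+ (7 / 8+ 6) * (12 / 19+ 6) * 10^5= 10914756137 / 2394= 4559213.09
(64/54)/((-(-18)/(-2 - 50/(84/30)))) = -2224/1701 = -1.31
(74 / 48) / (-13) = -0.12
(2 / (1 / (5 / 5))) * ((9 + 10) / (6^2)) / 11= 0.10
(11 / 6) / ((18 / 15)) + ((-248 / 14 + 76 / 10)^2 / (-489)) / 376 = 515971901 / 337850100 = 1.53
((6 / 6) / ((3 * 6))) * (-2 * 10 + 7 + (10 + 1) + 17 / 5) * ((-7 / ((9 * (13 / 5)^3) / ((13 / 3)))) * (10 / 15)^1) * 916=-1122100 / 123201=-9.11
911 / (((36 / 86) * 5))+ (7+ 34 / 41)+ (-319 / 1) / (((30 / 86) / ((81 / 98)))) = -312.75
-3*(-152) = 456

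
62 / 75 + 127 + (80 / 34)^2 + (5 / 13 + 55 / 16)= 618485369 / 4508400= 137.19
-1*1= -1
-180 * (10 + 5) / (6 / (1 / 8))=-225 / 4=-56.25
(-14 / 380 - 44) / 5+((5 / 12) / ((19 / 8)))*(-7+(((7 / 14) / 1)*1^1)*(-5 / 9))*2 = -291409 / 25650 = -11.36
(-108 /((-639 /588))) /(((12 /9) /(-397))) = -2100924 /71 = -29590.48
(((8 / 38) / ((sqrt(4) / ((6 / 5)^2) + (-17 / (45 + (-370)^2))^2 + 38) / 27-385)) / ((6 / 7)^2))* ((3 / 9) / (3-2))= -16540968928050 / 66419285525968637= -0.00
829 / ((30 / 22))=9119 / 15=607.93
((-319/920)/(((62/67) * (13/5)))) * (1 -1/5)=-21373/185380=-0.12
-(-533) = 533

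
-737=-737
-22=-22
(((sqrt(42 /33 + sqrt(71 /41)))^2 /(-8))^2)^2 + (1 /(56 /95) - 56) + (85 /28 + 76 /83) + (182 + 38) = 116389 * sqrt(2911) /1145554432 + 9936577255444669 /58569906999296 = 169.66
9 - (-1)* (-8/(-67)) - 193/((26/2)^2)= 90328/11323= 7.98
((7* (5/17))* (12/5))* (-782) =-3864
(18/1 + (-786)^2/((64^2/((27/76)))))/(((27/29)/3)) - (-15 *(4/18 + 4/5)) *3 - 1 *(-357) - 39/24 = 49187463/77824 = 632.03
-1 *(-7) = 7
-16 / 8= -2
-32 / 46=-16 / 23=-0.70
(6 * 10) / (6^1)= 10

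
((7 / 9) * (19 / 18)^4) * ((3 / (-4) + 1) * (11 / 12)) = 10034717 / 45349632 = 0.22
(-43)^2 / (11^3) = 1849 / 1331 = 1.39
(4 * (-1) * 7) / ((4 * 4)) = -7 / 4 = -1.75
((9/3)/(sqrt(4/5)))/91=3 * sqrt(5)/182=0.04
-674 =-674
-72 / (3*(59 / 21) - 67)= 252 / 205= 1.23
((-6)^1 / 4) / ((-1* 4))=3 / 8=0.38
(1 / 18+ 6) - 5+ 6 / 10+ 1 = 239 / 90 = 2.66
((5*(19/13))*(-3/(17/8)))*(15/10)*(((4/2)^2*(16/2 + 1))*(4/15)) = -32832/221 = -148.56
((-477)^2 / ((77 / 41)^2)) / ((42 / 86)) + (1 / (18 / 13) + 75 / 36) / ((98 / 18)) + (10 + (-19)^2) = 21990314275 / 166012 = 132462.20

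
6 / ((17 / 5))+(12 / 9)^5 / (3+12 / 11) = 519538 / 185895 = 2.79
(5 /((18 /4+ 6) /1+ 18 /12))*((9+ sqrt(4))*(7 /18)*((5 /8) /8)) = 1925 /13824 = 0.14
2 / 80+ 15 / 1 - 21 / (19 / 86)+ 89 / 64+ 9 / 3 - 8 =-508513 / 6080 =-83.64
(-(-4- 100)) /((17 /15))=1560 /17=91.76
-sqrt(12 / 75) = -2 / 5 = -0.40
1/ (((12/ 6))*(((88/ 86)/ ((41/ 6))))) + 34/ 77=13973/ 3696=3.78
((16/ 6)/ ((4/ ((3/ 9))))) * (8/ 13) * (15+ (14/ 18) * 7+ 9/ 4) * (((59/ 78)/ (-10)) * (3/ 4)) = -48203/ 273780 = -0.18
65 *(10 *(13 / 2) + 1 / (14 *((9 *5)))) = 532363 / 126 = 4225.10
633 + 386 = 1019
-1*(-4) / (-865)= -4 / 865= -0.00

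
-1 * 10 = -10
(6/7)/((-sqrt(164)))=-3* sqrt(41)/287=-0.07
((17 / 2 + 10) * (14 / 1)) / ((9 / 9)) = 259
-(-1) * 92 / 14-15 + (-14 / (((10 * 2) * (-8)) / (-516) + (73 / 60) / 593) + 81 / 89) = -15580929356 / 297506797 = -52.37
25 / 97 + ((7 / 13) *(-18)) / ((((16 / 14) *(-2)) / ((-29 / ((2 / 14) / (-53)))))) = 460240343 / 10088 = 45622.56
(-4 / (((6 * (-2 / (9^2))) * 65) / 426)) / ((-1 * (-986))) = 5751 / 32045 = 0.18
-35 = -35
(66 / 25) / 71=0.04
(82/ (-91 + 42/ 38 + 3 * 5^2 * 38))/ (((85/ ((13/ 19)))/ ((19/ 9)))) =779/ 1543005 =0.00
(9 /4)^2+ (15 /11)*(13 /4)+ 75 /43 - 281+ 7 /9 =-18321019 /68112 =-268.98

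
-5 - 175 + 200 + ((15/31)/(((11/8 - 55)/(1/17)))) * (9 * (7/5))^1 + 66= 85.99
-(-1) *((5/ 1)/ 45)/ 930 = 1/ 8370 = 0.00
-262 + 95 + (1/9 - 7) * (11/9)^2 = -129245/729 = -177.29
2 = 2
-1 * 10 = -10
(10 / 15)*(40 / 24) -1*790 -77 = -7793 / 9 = -865.89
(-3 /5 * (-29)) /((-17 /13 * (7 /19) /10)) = -42978 /119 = -361.16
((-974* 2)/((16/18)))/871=-2.52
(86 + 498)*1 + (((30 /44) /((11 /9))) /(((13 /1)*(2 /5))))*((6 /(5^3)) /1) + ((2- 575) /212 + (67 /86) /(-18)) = 93768135398 /161319015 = 581.26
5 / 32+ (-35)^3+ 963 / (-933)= -426700717 / 9952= -42875.88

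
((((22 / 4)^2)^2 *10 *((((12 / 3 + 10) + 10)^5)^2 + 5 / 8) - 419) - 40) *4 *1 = 37131556028563137289 / 16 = 2320722251785196080.56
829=829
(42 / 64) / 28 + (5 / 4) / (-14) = -59 / 896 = -0.07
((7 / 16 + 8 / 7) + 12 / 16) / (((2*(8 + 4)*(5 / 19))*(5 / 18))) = 14877 / 11200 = 1.33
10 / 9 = 1.11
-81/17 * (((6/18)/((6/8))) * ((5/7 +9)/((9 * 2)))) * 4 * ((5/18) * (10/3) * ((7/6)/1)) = -400/81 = -4.94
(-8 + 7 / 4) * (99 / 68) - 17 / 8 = -11.22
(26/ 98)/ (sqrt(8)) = 13*sqrt(2)/ 196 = 0.09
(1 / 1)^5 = 1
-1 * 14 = -14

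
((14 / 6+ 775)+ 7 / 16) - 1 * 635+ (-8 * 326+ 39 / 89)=-10529587 / 4272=-2464.79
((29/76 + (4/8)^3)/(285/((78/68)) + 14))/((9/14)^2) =0.00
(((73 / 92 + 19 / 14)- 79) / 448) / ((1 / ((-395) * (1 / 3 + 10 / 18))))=2172105 / 36064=60.23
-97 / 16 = -6.06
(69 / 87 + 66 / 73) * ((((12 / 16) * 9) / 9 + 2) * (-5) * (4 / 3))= -197615 / 6351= -31.12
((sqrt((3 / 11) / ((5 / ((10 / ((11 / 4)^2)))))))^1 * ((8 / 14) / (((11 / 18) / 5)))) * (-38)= -54720 * sqrt(66) / 9317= -47.71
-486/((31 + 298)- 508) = 486/179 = 2.72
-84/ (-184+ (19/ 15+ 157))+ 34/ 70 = 25331/ 6755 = 3.75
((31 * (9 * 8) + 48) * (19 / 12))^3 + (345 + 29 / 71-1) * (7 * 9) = 3340259091539 / 71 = 47045902697.73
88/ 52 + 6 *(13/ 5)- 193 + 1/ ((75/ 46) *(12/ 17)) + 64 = -648407/ 5850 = -110.84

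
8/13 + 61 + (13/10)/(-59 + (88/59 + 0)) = 2089843/33930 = 61.59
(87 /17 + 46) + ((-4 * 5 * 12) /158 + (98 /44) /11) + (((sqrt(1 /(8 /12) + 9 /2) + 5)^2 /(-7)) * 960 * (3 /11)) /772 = 21207372099 /439083106 - 7200 * sqrt(6) /14861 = 47.11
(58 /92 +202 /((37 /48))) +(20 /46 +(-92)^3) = -778424.88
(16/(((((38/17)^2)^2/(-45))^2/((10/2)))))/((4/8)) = 70629544090125/135868504328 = 519.84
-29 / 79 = -0.37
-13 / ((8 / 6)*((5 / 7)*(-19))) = 273 / 380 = 0.72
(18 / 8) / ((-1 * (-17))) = 9 / 68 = 0.13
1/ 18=0.06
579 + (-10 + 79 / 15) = 8614 / 15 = 574.27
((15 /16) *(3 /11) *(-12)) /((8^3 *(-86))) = 135 /1937408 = 0.00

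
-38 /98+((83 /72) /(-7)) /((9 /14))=-10223 /15876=-0.64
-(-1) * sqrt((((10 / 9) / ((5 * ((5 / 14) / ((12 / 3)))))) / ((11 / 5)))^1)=4 * sqrt(77) / 33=1.06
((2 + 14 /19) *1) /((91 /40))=160 /133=1.20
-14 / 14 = -1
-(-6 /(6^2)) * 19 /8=19 /48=0.40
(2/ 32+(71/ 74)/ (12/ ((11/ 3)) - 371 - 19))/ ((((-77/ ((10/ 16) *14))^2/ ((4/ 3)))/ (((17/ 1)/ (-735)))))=-6423875/ 268765269696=-0.00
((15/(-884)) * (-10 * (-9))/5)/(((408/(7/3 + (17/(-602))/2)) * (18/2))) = -41885/217124544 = -0.00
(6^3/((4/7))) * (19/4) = 3591/2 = 1795.50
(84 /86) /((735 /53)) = 106 /1505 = 0.07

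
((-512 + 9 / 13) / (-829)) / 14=0.04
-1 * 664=-664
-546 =-546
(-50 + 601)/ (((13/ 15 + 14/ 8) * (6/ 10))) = 55100/ 157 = 350.96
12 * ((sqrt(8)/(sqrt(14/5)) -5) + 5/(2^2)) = -45 + 24 * sqrt(35)/7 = -24.72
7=7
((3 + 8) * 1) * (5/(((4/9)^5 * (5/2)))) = 649539/512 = 1268.63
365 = 365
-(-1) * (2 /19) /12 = 0.01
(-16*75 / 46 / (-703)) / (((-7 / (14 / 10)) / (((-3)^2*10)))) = -10800 / 16169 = -0.67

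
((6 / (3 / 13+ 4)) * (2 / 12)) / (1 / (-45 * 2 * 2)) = -468 / 11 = -42.55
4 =4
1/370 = 0.00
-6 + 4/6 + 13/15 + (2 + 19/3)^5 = 48822698/1215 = 40183.29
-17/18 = -0.94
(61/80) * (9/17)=549/1360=0.40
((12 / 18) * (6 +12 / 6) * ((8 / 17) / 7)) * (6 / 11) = 256 / 1309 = 0.20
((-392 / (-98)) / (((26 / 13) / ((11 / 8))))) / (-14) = -11 / 56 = -0.20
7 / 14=1 / 2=0.50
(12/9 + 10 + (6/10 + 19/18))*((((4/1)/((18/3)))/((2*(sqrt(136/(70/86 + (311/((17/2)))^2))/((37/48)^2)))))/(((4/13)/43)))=20804693*sqrt(24336637674)/2876497920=1128.31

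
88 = 88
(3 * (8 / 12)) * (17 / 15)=34 / 15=2.27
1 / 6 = 0.17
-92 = -92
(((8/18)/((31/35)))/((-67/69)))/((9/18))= -1.03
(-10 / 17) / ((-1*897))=10 / 15249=0.00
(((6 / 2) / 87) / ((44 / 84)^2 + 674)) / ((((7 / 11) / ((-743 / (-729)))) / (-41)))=-2345651 / 698486895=-0.00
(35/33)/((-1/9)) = -105/11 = -9.55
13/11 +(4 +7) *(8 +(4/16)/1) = 4045/44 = 91.93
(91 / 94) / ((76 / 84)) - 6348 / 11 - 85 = -12986417 / 19646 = -661.02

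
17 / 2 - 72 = -127 / 2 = -63.50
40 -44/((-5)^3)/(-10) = 24978/625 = 39.96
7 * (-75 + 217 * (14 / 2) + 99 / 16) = 162421 / 16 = 10151.31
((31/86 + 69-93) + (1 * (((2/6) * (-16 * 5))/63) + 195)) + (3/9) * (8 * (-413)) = -15122659/16254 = -930.40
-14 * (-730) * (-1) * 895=-9146900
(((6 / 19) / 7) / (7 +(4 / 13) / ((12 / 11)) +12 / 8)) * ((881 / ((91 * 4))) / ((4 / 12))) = 23787 / 637735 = 0.04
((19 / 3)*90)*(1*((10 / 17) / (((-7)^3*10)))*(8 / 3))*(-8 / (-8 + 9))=2.09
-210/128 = -105/64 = -1.64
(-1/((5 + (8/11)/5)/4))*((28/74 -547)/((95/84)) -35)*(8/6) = 320658800/596847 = 537.25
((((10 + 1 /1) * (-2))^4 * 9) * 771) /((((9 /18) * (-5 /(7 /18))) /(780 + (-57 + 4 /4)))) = -183067690713.60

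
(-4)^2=16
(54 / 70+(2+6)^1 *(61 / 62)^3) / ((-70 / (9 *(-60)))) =472429368 / 7298795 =64.73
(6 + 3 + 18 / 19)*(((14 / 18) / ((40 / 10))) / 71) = 147 / 5396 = 0.03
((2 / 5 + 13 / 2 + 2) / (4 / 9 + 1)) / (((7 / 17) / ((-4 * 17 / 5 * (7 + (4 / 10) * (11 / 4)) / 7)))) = -18750609 / 79625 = -235.49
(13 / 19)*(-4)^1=-52 / 19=-2.74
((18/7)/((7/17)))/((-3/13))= -1326/49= -27.06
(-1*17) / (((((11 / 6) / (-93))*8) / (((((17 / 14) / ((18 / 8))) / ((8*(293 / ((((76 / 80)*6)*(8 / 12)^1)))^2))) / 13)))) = 3234199 / 34373939600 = 0.00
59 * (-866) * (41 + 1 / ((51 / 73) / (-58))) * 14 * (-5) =-7664610940 / 51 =-150286489.02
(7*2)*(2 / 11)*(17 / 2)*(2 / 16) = 119 / 44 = 2.70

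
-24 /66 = -4 /11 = -0.36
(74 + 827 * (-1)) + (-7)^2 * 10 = -263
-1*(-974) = 974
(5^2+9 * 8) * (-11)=-1067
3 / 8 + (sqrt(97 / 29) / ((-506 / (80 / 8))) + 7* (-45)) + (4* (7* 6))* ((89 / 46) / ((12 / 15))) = 16869 / 184 - 5* sqrt(2813) / 7337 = 91.64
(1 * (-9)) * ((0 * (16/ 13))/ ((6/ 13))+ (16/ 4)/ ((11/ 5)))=-180/ 11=-16.36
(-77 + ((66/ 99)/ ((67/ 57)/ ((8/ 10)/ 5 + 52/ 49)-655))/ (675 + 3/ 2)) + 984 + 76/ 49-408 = 168251379914321/ 336132329295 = 500.55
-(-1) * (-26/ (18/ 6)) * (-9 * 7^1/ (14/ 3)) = 117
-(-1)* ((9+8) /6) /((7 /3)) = 17 /14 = 1.21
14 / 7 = 2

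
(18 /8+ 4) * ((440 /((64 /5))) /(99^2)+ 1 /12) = 15475 /28512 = 0.54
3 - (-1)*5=8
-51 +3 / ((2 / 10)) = -36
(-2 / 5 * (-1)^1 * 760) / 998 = 152 / 499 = 0.30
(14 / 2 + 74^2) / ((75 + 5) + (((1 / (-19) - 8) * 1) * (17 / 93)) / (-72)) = 68.52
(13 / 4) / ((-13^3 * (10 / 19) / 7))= -0.02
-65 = -65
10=10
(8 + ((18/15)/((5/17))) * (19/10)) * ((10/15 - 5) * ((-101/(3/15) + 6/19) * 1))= 245449633/7125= 34449.07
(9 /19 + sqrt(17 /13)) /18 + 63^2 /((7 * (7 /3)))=sqrt(221) /234 + 9235 /38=243.09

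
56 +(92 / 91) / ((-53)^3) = 758677100 / 13547807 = 56.00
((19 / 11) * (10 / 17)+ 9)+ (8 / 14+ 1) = 15168 / 1309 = 11.59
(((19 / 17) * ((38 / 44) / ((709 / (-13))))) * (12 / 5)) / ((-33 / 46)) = 431756 / 7292065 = 0.06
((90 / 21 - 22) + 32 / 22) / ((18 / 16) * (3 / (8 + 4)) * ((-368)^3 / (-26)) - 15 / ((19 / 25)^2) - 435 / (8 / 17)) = -47005088 / 1555706364597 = -0.00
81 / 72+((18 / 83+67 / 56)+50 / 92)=164727 / 53452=3.08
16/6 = 8/3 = 2.67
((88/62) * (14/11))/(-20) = -14/155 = -0.09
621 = 621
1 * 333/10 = 333/10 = 33.30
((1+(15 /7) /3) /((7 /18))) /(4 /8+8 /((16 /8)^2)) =432 /245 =1.76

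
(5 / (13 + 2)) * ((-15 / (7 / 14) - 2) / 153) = -32 / 459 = -0.07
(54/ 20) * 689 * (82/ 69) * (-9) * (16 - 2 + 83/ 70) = -2432323647/ 8050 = -302152.01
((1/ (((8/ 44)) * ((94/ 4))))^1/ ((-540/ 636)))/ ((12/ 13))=-7579/ 25380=-0.30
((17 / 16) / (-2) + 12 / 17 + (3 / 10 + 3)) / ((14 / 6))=28353 / 19040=1.49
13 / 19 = 0.68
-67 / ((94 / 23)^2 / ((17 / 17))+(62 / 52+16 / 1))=-921518 / 466199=-1.98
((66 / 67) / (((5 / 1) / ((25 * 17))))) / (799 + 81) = 51 / 536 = 0.10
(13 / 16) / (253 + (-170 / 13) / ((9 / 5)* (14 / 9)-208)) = 86697 / 27002912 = 0.00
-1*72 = -72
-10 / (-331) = 10 / 331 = 0.03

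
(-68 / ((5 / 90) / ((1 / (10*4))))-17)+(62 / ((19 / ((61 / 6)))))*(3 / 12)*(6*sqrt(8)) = -238 / 5+1891*sqrt(2) / 19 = 93.15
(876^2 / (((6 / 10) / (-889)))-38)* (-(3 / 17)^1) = 3410986434 / 17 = 200646260.82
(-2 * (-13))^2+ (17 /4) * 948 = 4705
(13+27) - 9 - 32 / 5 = 123 / 5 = 24.60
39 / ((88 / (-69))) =-30.58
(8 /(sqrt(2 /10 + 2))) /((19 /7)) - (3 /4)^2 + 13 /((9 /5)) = 56 * sqrt(55) /209 + 959 /144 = 8.65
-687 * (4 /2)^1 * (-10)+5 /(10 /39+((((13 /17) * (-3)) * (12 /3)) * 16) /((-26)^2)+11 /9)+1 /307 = 814343788 /59251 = 13743.97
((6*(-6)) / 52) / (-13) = 9 / 169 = 0.05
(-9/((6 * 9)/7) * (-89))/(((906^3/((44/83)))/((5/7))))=4895/92587838292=0.00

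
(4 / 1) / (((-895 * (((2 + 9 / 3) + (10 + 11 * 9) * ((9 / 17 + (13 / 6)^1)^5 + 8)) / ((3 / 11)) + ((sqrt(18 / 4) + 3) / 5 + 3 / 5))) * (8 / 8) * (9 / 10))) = -1466435754015309333573960960 / 17762329486898200579576177728728051 + 7313966519968542781440 * sqrt(2) / 17762329486898200579576177728728051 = -0.00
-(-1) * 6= 6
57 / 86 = 0.66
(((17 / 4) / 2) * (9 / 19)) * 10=765 / 76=10.07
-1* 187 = -187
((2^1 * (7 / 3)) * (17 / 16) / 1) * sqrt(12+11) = 23.78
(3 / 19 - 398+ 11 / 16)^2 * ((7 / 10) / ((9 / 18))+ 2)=49561596765 / 92416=536288.05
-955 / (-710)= 191 / 142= 1.35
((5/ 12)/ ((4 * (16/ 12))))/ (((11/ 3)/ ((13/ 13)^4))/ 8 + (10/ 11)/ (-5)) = 165/ 584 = 0.28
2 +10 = 12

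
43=43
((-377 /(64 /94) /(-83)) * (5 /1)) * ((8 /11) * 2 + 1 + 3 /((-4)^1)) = 6644625 /116864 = 56.86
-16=-16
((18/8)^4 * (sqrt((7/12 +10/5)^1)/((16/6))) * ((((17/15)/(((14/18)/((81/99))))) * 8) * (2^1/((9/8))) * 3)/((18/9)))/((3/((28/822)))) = 111537 * sqrt(93)/241120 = 4.46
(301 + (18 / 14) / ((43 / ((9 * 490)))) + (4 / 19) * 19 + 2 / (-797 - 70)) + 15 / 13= 212283832 / 484653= 438.01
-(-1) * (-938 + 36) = -902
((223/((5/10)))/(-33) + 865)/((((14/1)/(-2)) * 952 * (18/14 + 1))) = -28099/502656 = -0.06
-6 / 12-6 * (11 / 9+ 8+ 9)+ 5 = -629 / 6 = -104.83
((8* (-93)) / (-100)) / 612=31 / 2550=0.01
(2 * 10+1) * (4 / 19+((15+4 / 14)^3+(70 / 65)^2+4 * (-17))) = 73603.41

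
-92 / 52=-23 / 13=-1.77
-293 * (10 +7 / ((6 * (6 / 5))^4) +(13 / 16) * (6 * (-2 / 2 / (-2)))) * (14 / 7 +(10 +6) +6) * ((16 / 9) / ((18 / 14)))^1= -42854822549 / 354294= -120958.36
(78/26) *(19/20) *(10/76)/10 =3/80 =0.04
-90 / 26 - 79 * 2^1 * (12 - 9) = -6207 / 13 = -477.46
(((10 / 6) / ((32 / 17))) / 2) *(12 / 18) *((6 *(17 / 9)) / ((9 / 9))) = 1445 / 432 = 3.34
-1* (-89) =89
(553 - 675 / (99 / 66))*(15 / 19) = 1545 / 19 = 81.32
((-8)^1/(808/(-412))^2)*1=-2.08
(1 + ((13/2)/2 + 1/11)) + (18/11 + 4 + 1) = 483/44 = 10.98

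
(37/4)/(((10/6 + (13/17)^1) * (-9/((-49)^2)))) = -1510229/1488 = -1014.94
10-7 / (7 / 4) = 6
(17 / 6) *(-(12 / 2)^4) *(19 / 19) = -3672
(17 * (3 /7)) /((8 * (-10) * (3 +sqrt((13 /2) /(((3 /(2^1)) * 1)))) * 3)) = -153 /7840 +17 * sqrt(39) /7840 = -0.01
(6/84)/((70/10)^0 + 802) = 1/11242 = 0.00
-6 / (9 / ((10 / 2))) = -10 / 3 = -3.33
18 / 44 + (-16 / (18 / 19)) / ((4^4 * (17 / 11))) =19733 / 53856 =0.37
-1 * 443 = -443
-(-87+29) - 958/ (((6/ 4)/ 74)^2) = -20983510/ 9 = -2331501.11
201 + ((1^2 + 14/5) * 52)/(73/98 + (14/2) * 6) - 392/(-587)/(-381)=963187756103/4684286415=205.62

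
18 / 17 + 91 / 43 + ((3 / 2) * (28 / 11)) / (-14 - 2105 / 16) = 3468851 / 1101617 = 3.15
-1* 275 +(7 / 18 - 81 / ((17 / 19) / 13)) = -444157 / 306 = -1451.49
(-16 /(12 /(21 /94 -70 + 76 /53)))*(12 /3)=2723864 /7473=364.49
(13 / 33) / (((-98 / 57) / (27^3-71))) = -2422082 / 539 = -4493.66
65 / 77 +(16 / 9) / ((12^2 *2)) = 10607 / 12474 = 0.85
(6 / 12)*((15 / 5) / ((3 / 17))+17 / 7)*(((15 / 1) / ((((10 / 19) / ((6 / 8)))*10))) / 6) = 969 / 280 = 3.46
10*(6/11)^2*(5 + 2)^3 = 123480/121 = 1020.50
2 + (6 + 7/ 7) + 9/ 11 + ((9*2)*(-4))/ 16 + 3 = 183/ 22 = 8.32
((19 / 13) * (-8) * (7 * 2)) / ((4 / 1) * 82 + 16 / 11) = -0.50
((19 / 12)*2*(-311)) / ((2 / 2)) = -5909 / 6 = -984.83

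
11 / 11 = 1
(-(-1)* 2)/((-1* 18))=-1/9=-0.11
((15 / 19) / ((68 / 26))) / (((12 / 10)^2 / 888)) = 60125 / 323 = 186.15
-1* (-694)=694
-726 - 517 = -1243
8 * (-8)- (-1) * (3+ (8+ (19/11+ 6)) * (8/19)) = -11365/209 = -54.38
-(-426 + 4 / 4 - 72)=497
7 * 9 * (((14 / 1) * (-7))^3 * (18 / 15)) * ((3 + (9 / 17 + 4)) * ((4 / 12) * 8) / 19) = -121436356608 / 1615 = -75192790.47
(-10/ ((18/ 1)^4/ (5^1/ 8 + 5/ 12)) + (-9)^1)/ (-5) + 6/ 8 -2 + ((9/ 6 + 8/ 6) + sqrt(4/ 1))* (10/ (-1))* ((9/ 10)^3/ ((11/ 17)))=-18673491421/ 346420800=-53.90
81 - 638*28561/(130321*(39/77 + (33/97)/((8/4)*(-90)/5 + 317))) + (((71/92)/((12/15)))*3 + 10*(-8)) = -3468695899886521/12775613676048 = -271.51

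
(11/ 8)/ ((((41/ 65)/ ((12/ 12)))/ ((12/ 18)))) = 715/ 492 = 1.45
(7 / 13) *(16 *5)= 560 / 13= 43.08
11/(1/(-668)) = -7348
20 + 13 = 33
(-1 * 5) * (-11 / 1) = 55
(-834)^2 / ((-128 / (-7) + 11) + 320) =1622964 / 815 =1991.37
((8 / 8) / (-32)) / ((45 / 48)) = -1 / 30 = -0.03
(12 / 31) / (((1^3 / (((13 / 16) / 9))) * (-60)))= -13 / 22320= -0.00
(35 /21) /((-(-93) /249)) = 4.46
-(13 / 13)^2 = -1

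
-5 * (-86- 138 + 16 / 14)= 7800 / 7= 1114.29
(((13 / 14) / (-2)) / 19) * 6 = -39 / 266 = -0.15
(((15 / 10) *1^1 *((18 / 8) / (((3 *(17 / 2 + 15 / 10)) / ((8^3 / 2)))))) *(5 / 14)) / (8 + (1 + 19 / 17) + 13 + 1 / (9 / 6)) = 3672 / 8491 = 0.43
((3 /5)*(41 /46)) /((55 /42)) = 2583 /6325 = 0.41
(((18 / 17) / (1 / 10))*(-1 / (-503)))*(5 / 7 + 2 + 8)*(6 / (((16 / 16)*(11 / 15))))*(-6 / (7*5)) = -0.32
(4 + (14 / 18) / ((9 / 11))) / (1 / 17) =6817 / 81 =84.16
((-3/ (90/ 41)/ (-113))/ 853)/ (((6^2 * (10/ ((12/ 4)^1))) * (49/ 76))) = 779/ 4250754900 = 0.00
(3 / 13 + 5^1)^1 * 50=3400 / 13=261.54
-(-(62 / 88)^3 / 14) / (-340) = -29791 / 405475840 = -0.00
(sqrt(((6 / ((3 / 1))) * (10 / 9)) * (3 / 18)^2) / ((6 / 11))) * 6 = 11 * sqrt(5) / 9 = 2.73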